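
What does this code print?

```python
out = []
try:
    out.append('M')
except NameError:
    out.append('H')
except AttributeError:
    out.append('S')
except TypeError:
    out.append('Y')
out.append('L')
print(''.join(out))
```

Execution trace: 'M' (try body, no exception) → 'L' (after the try/except). Output: ML

Answer: ML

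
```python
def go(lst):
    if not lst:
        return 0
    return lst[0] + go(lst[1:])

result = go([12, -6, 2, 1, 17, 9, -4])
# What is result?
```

12 + (-6) + 2 + 1 + 17 + 9 + (-4) + 0 = 31

Answer: 31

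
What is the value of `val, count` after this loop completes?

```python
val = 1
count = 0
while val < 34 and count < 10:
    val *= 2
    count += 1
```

Double until >= 34 or 10 iterations
`val, count` takes the values: (1, 0) → (2, 0) → (2, 1) → (4, 1) → (4, 2) → (8, 2) → (8, 3) → (16, 3) → (16, 4) → (32, 4) → (32, 5) → (64, 5) → (64, 6)

Answer: 64, 6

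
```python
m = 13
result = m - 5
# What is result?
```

Trace:
`m = 13` → m = 13
`result = m - 5` → result = 8
So result = 8

Answer: 8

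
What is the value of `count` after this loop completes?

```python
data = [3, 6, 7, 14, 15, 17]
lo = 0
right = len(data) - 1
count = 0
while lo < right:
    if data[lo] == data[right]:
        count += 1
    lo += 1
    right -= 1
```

Count matching pairs from ends
`count` takes the values: 0

Answer: 0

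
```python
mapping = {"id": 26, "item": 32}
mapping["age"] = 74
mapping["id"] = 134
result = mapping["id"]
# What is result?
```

Trace:
`mapping = {"id": 26, "item": 32}` → mapping = {'id': 26, 'item': 32}
`mapping["age"] = 74` → mapping = {'id': 26, 'item': 32, 'age': 74}
`mapping["id"] = 134` → mapping = {'id': 134, 'item': 32, 'age': 74}
`result = mapping["id"]` → result = 134
So result = 134

Answer: 134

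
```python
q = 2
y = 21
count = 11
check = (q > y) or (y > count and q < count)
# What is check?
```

Trace:
`q = 2` → q = 2
`y = 21` → y = 21
`count = 11` → count = 11
`check = (q > y) or (y > count and q < count)` → check = True
So check = True

Answer: True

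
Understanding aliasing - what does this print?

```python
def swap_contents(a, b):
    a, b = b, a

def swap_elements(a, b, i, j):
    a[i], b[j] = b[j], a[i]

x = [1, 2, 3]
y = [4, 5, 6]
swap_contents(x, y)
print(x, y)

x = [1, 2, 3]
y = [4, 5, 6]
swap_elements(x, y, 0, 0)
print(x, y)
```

Key concept: parameter rebinding vs mutation.
Step by step:
`x = [1, 2, 3]` → x = [1, 2, 3]
`y = [4, 5, 6]` → y = [4, 5, 6]
`swap_contents(x, y)` → no visible change to tracked variables
`print(x, y)` → prints [1, 2, 3] [4, 5, 6]
`x = [1, 2, 3]` → x = [1, 2, 3]
`y = [4, 5, 6]` → y = [4, 5, 6]
`swap_elements(x, y, 0, 0)` → x = [4, 2, 3]; y = [1, 5, 6]
`print(x, y)` → prints [4, 2, 3] [1, 5, 6]

Answer:
[1, 2, 3] [4, 5, 6]
[4, 2, 3] [1, 5, 6]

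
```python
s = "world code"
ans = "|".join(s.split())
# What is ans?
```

Trace:
`s = "world code"` → s = 'world code'
`ans = "|".join(s.split())` → ans = 'world|code'
So ans = 'world|code'

Answer: 'world|code'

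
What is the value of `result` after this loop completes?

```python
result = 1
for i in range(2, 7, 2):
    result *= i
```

Product of even numbers 2 to 6
`result` takes the values: 1 → 2 → 8 → 48

Answer: 48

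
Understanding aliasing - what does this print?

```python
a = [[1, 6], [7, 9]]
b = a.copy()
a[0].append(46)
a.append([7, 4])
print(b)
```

Key concept: shallow copy with nested lists.
Step by step:
`a = [[1, 6], [7, 9]]` → a = [[1, 6], [7, 9]]
`b = a.copy()` → b = [[1, 6], [7, 9]]
`a[0].append(46)` → a = [[1, 6, 46], [7, 9]]; b = [[1, 6, 46], [7, 9]]
`a.append([7, 4])` → a = [[1, 6, 46], [7, 9], [7, 4]]
`print(b)` → prints [[1, 6, 46], [7, 9]]

Answer: [[1, 6, 46], [7, 9]]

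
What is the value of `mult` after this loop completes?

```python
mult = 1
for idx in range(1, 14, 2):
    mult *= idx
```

Product of 1, 3, 5, ... up to 13
`mult` takes the values: 1 → 3 → 15 → 105 → 945 → 10395 → 135135

Answer: 135135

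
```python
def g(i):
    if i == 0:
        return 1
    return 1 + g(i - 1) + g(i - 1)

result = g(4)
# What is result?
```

g(i) = 1 + 2·g(i-1), g(0)=1. Closed form: (1+1)·2^4 - 1 = 31.

Answer: 31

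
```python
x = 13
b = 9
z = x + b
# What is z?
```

Trace:
`x = 13` → x = 13
`b = 9` → b = 9
`z = x + b` → z = 22
So z = 22

Answer: 22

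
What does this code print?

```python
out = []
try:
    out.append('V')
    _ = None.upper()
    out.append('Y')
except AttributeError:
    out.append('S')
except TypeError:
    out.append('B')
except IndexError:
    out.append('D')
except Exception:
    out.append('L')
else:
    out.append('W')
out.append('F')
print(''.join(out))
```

Execution trace: 'V' (try body) → 'S' (except AttributeError) → 'F' (after the try/except). Output: VSF

Answer: VSF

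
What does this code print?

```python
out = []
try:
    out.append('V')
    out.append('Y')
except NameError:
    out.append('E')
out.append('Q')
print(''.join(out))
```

Execution trace: 'V' (try body) → 'Y' (try body, no exception) → 'Q' (after the try/except). Output: VYQ

Answer: VYQ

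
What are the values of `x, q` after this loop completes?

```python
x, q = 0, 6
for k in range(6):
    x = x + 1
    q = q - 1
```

x goes 0→6, q goes 6→0
`x, q` takes the values: (0, 6) → (1, 6) → (1, 5) → (2, 5) → (2, 4) → (3, 4) → (3, 3) → (4, 3) → (4, 2) → (5, 2) → (5, 1) → (6, 1) → (6, 0)

Answer: 6, 0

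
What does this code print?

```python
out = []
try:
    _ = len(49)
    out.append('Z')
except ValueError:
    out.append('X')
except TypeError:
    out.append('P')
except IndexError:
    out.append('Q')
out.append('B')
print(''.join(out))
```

Execution trace: 'P' (except TypeError) → 'B' (after the try/except). Output: PB

Answer: PB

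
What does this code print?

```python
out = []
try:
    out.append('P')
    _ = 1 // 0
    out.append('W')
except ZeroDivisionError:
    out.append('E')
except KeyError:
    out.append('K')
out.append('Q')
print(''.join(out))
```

Execution trace: 'P' (try body) → 'E' (except ZeroDivisionError) → 'Q' (after the try/except). Output: PEQ

Answer: PEQ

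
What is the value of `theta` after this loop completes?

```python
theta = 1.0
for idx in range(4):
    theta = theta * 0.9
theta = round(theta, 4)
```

Exponential decay: 1.0 * 0.9^4
`theta` takes the values: 1.0 → 0.9 → 0.81 → 0.729 → 0.6561

Answer: 0.6561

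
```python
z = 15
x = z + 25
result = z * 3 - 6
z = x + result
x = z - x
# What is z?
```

Trace:
`z = 15` → z = 15
`x = z + 25` → x = 40
`result = z * 3 - 6` → result = 39
`z = x + result` → z = 79
`x = z - x` → x = 39
So z = 79

Answer: 79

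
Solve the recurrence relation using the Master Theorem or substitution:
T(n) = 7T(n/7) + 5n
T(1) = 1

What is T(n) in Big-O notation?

By Master Theorem: a=7, b=7, f(n)=5n. Since log_7(7) = 1 and f(n) = Θ(n^1), Case 2 applies. T(n) = O(n log n).

Answer: O(n log n)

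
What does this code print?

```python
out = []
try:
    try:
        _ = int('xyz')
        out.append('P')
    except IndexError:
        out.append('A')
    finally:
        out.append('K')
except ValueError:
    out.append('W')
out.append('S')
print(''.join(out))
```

Execution trace: 'K' (finally) → 'W' (outer except ValueError) → 'S' (after the try/except). Output: KWS

Answer: KWS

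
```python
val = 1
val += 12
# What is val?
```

Trace:
`val = 1` → val = 1
`val += 12` → val = 13
So val = 13

Answer: 13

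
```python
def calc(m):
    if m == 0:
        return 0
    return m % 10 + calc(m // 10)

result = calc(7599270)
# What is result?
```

Sum of digits of 7599270: 0 + 7 + 2 + 9 + 9 + 5 + 7 = 39

Answer: 39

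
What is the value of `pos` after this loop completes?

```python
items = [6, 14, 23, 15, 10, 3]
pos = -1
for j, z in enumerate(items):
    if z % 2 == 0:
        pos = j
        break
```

First even number index in [6, 14, 23, 15, 10, 3]
`pos` takes the values: -1 → 0

Answer: 0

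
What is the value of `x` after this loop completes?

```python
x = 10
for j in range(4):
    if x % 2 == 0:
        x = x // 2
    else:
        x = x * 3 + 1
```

Collatz-style transformation from 10
`x` takes the values: 10 → 5 → 16 → 8 → 4

Answer: 4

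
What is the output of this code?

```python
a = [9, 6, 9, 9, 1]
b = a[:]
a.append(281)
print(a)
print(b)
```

Key concept: slice [:] creates copy.
Step by step:
`a = [9, 6, 9, 9, 1]` → a = [9, 6, 9, 9, 1]
`b = a[:]` → b = [9, 6, 9, 9, 1]
`a.append(281)` → a = [9, 6, 9, 9, 1, 281]
`print(a)` → prints [9, 6, 9, 9, 1, 281]
`print(b)` → prints [9, 6, 9, 9, 1]

Answer:
[9, 6, 9, 9, 1, 281]
[9, 6, 9, 9, 1]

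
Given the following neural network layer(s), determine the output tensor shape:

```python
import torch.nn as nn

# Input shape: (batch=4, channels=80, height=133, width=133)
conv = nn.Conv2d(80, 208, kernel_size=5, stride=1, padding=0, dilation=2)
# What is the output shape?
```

Input: (4, 80, 133, 133) -> Output: (4, 208, 125, 125)

Answer: (4, 208, 125, 125)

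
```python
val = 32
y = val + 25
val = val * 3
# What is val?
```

Trace:
`val = 32` → val = 32
`y = val + 25` → y = 57
`val = val * 3` → val = 96
So val = 96

Answer: 96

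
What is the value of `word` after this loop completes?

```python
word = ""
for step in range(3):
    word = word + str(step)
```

Concatenate digits 0 to 2
`word` takes the values: "" → "0" → "01" → "012"

Answer: "012"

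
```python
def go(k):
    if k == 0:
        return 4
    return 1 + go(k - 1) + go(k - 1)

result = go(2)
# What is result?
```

go(k) = 1 + 2·go(k-1), go(0)=4. Closed form: (4+1)·2^2 - 1 = 19.

Answer: 19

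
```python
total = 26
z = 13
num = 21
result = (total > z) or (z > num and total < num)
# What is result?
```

Trace:
`total = 26` → total = 26
`z = 13` → z = 13
`num = 21` → num = 21
`result = (total > z) or (z > num and total < num)` → result = True
So result = True

Answer: True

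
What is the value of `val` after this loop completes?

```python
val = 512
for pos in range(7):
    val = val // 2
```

Halve 7 times: 512 // 2^7 = 4
`val` takes the values: 512 → 256 → 128 → 64 → 32 → 16 → 8 → 4

Answer: 4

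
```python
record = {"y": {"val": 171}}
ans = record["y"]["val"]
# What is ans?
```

Trace:
`record = {"y": {"val": 171}}` → record = {'y': {'val': 171}}
`ans = record["y"]["val"]` → ans = 171
So ans = 171

Answer: 171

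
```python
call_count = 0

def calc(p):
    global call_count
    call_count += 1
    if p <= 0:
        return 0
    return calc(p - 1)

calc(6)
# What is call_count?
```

Linear recursion stepping by 1: 7 calls from p=6 down to ≤0.

Answer: 7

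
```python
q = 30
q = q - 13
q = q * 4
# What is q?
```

Trace:
`q = 30` → q = 30
`q = q - 13` → q = 17
`q = q * 4` → q = 68
So q = 68

Answer: 68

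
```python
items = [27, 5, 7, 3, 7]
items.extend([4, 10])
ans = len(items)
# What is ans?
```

Trace:
`items = [27, 5, 7, 3, 7]` → items = [27, 5, 7, 3, 7]
`items.extend([4, 10])` → items = [27, 5, 7, 3, 7, 4, 10]
`ans = len(items)` → ans = 7
So ans = 7

Answer: 7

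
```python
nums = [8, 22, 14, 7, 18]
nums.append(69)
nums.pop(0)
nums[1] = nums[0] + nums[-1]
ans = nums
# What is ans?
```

Trace:
`nums = [8, 22, 14, 7, 18]` → nums = [8, 22, 14, 7, 18]
`nums.append(69)` → nums = [8, 22, 14, 7, 18, 69]
`nums.pop(0)` → nums = [22, 14, 7, 18, 69]
`nums[1] = nums[0] + nums[-1]` → nums = [22, 91, 7, 18, 69]
`ans = nums` → ans = [22, 91, 7, 18, 69]
So ans = [22, 91, 7, 18, 69]

Answer: [22, 91, 7, 18, 69]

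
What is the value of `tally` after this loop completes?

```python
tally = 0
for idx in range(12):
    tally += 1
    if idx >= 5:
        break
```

Loop breaks when idx reaches 5, tally is 6
`tally` takes the values: 0 → 1 → 2 → 3 → 4 → 5 → 6

Answer: 6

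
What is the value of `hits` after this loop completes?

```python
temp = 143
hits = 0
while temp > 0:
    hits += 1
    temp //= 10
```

Count digits by repeated division by 10
`hits` takes the values: 0 → 1 → 2 → 3

Answer: 3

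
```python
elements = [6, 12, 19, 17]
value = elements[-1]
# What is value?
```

Trace:
`elements = [6, 12, 19, 17]` → elements = [6, 12, 19, 17]
`value = elements[-1]` → value = 17
So value = 17

Answer: 17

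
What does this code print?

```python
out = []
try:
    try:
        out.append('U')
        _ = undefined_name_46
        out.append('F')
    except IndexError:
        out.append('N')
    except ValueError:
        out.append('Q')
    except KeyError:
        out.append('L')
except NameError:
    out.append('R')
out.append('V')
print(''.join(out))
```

Execution trace: 'U' (try body) → 'R' (outer except NameError) → 'V' (after the try/except). Output: URV

Answer: URV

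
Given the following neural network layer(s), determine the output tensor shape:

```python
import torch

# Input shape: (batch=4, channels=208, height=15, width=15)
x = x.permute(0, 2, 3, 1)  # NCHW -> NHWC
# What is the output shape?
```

Input: (4, 208, 15, 15) -> Output: (4, 15, 15, 208)

Answer: (4, 15, 15, 208)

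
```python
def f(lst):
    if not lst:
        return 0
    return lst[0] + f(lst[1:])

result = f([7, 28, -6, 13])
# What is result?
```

7 + 28 + (-6) + 13 + 0 = 42

Answer: 42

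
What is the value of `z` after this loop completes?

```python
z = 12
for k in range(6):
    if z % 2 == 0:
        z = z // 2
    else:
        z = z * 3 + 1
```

Collatz-style transformation from 12
`z` takes the values: 12 → 6 → 3 → 10 → 5 → 16 → 8

Answer: 8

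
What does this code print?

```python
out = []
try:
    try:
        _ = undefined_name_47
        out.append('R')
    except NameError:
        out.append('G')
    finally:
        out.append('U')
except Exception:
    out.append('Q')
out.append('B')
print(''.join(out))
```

Execution trace: 'G' (inner except NameError) → 'U' (inner finally) → 'B' (after the try/except). Output: GUB

Answer: GUB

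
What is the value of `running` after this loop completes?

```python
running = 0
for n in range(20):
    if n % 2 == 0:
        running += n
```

Sum of even numbers 0 to 19
`running` takes the values: 0 → 2 → 6 → 12 → 20 → 30 → 42 → 56 → 72 → 90

Answer: 90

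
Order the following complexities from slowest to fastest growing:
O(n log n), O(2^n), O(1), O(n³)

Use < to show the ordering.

Ordered by growth rate: O(1) < O(n log n) < O(n³) < O(2^n)

Answer: O(1) < O(n log n) < O(n³) < O(2^n)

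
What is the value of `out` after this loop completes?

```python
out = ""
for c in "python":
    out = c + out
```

Reverse 'python'
`out` takes the values: "" → "p" → "yp" → "typ" → "htyp" → "ohtyp" → "nohtyp"

Answer: "nohtyp"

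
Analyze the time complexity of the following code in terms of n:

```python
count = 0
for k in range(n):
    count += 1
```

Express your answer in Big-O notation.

Each loop level contributes: n. Multiplying the contributions gives O(n).

Answer: O(n)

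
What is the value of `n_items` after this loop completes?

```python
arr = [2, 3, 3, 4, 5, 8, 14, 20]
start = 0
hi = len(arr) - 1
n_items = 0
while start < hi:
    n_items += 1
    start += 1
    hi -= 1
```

Iterations until pointers meet (list length 8)
`n_items` takes the values: 0 → 1 → 2 → 3 → 4

Answer: 4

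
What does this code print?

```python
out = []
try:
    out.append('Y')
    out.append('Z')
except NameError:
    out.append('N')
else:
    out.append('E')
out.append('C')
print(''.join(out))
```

Execution trace: 'Y' (try body) → 'Z' (try body, no exception) → 'E' (else) → 'C' (after the try/except). Output: YZEC

Answer: YZEC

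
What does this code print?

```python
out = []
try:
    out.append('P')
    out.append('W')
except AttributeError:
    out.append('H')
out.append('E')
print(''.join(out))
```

Execution trace: 'P' (try body) → 'W' (try body, no exception) → 'E' (after the try/except). Output: PWE

Answer: PWE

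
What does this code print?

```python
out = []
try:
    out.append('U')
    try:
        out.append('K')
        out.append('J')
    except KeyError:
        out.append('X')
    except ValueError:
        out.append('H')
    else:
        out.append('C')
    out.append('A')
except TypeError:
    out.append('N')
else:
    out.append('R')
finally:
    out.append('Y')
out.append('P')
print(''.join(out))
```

Execution trace: 'U' (try body) → 'K' (inner try body) → 'J' (inner try body, no exception) → 'C' (inner else) → 'A' (try body, no exception) → 'R' (else) → 'Y' (finally) → 'P' (after the try/except). Output: UKJCARYP

Answer: UKJCARYP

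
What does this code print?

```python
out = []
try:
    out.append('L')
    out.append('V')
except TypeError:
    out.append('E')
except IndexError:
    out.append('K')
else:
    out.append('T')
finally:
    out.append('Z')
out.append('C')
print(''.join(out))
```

Execution trace: 'L' (try body) → 'V' (try body, no exception) → 'T' (else) → 'Z' (finally) → 'C' (after the try/except). Output: LVTZC

Answer: LVTZC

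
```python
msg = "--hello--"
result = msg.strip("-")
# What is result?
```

Trace:
`msg = "--hello--"` → msg = '--hello--'
`result = msg.strip("-")` → result = 'hello'
So result = 'hello'

Answer: 'hello'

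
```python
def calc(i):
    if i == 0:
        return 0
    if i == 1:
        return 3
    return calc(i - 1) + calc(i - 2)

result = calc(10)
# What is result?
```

Build up from base cases: calc(0)=0, calc(1)=3, calc(2)=3, calc(3)=6, calc(4)=9, calc(5)=15, calc(6)=24, ..., calc(10)=165

Answer: 165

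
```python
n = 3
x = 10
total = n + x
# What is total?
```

Trace:
`n = 3` → n = 3
`x = 10` → x = 10
`total = n + x` → total = 13
So total = 13

Answer: 13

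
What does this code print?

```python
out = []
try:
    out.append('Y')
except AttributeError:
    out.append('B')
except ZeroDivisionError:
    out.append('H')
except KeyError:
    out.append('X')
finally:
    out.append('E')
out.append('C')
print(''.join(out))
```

Execution trace: 'Y' (try body, no exception) → 'E' (finally) → 'C' (after the try/except). Output: YEC

Answer: YEC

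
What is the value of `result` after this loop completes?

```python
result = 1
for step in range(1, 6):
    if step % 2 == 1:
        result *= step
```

Product of odd numbers 1 to 5
`result` takes the values: 1 → 3 → 15

Answer: 15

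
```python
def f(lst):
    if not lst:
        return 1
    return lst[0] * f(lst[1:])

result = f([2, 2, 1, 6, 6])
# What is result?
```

Product over [2, 2, 1, 6, 6] = 2 * 2 * 1 * 6 * 6 = 144

Answer: 144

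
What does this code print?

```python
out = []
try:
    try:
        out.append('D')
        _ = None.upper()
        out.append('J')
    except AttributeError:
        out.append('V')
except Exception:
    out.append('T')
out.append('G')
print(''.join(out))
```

Execution trace: 'D' (inner try body) → 'V' (inner except AttributeError) → 'G' (after the try/except). Output: DVG

Answer: DVG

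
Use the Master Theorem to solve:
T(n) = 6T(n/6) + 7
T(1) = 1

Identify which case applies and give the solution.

a=6, b=6, f(n)=7. log_6(6) = 1. Since c=0 < 1, Case 1 applies: T(n) = Θ(n^log_b(a)) = O(n).

Answer: O(n) - Case 1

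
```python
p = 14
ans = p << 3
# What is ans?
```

Trace:
`p = 14` → p = 14
`ans = p << 3` → ans = 112
So ans = 112

Answer: 112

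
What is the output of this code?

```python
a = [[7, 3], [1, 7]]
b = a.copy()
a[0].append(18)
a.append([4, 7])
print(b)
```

Key concept: shallow copy with nested lists.
Step by step:
`a = [[7, 3], [1, 7]]` → a = [[7, 3], [1, 7]]
`b = a.copy()` → b = [[7, 3], [1, 7]]
`a[0].append(18)` → a = [[7, 3, 18], [1, 7]]; b = [[7, 3, 18], [1, 7]]
`a.append([4, 7])` → a = [[7, 3, 18], [1, 7], [4, 7]]
`print(b)` → prints [[7, 3, 18], [1, 7]]

Answer: [[7, 3, 18], [1, 7]]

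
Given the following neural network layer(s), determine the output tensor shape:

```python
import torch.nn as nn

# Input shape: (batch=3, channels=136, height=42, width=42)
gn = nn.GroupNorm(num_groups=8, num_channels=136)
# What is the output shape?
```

Input: (3, 136, 42, 42) -> Output: (3, 136, 42, 42)

Answer: (3, 136, 42, 42)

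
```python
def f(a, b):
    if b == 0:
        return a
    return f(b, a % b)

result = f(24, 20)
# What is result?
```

f(24, 20) -> f(20, 4) -> f(4, 0) -> 4

Answer: 4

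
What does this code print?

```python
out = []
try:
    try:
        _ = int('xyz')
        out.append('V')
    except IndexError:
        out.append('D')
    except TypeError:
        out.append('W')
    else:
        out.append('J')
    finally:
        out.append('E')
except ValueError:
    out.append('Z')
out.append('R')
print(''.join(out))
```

Execution trace: 'E' (inner finally) → 'Z' (outer except ValueError) → 'R' (after the try/except). Output: EZR

Answer: EZR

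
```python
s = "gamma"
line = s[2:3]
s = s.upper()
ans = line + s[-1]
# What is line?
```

Trace:
`s = "gamma"` → s = 'gamma'
`line = s[2:3]` → line = 'm'
`s = s.upper()` → s = 'GAMMA'
`ans = line + s[-1]` → ans = 'mA'
So line = 'm'

Answer: 'm'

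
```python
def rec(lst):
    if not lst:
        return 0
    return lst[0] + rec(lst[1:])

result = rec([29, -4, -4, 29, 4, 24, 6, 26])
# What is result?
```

29 + (-4) + (-4) + 29 + 4 + 24 + 6 + 26 + 0 = 110

Answer: 110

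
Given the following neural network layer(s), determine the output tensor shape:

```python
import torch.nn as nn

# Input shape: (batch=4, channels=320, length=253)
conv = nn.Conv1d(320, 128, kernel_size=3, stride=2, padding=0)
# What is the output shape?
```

Input: (4, 320, 253) -> Output: (4, 128, 126)

Answer: (4, 128, 126)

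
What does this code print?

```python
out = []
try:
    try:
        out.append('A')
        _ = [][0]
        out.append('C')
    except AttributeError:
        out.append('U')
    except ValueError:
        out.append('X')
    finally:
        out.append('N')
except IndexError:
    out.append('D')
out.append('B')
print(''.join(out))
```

Execution trace: 'A' (try body) → 'N' (finally) → 'D' (outer except IndexError) → 'B' (after the try/except). Output: ANDB

Answer: ANDB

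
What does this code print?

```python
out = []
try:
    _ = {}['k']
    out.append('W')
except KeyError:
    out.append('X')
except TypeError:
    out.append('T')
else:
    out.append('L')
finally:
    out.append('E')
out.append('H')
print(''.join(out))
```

Execution trace: 'X' (except KeyError) → 'E' (finally) → 'H' (after the try/except). Output: XEH

Answer: XEH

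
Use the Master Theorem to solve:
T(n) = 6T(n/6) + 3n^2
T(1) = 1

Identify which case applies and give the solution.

a=6, b=6, f(n)=3n^2. log_6(6) = 1. Since c=2 > 1 and the regularity condition holds (6(n/6)^2 = (6/6^2)n^2 with 6/6^2 < 1), Case 3 applies: T(n) = Θ(f(n)) = O(n^2).

Answer: O(n^2) - Case 3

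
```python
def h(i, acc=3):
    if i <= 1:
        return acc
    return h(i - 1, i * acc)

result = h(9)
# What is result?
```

Accumulator trace (n, acc): (9, 3) -> (8, 27) -> (7, 216) -> (6, 1512) -> (5, 9072) -> (4, 45360) -> (3, 181440) -> (2, 544320) -> (1, 1088640) -> return 1088640

Answer: 1088640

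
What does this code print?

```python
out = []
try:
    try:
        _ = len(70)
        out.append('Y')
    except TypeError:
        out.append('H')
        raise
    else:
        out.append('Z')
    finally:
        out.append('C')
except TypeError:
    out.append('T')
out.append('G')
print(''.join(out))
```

Execution trace: 'H' (inner except TypeError) → 'C' (inner finally) → 'T' (outer except TypeError) → 'G' (after the try/except). Output: HCTG

Answer: HCTG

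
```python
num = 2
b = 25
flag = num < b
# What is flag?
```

Trace:
`num = 2` → num = 2
`b = 25` → b = 25
`flag = num < b` → flag = True
So flag = True

Answer: True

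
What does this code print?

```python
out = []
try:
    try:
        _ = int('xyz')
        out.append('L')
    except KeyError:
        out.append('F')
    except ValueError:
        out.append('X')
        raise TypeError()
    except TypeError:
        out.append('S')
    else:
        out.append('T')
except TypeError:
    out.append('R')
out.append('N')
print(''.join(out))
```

Execution trace: 'X' (inner except ValueError) → 'R' (outer except TypeError) → 'N' (after the try/except). Output: XRN

Answer: XRN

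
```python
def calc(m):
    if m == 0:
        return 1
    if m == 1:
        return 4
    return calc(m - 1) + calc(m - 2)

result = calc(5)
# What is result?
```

Build up from base cases: calc(0)=1, calc(1)=4, calc(2)=5, calc(3)=9, calc(4)=14, calc(5)=23

Answer: 23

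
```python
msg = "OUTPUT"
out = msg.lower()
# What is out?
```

Trace:
`msg = "OUTPUT"` → msg = 'OUTPUT'
`out = msg.lower()` → out = 'output'
So out = 'output'

Answer: 'output'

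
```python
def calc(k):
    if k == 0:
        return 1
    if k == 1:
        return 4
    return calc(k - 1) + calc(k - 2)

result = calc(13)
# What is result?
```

Build up from base cases: calc(0)=1, calc(1)=4, calc(2)=5, calc(3)=9, calc(4)=14, calc(5)=23, calc(6)=37, ..., calc(13)=1076

Answer: 1076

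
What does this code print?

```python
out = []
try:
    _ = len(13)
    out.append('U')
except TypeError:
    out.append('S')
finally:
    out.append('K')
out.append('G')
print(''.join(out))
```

Execution trace: 'S' (except TypeError) → 'K' (finally) → 'G' (after the try/except). Output: SKG

Answer: SKG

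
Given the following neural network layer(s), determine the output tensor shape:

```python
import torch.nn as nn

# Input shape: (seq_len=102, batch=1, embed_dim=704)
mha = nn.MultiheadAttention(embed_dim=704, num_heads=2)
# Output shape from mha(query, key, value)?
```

Input: (102, 1, 704) -> Output: (102, 1, 704)

Answer: (102, 1, 704)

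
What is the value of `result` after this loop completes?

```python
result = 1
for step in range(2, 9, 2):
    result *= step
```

Product of even numbers 2 to 8
`result` takes the values: 1 → 2 → 8 → 48 → 384

Answer: 384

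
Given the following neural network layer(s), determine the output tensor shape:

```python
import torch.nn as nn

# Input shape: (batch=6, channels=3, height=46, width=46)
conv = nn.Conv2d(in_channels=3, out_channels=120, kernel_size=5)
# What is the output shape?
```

Input: (6, 3, 46, 46) -> Output: (6, 120, 42, 42)

Answer: (6, 120, 42, 42)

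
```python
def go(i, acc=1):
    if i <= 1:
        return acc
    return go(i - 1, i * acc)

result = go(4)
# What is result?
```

Accumulator trace (n, acc): (4, 1) -> (3, 4) -> (2, 12) -> (1, 24) -> return 24

Answer: 24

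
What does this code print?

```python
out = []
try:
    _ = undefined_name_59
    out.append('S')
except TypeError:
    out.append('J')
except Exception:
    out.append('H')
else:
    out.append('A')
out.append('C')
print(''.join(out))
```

Execution trace: 'H' (except Exception) → 'C' (after the try/except). Output: HC

Answer: HC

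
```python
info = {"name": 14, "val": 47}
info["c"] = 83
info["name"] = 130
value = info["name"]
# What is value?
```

Trace:
`info = {"name": 14, "val": 47}` → info = {'name': 14, 'val': 47}
`info["c"] = 83` → info = {'name': 14, 'val': 47, 'c': 83}
`info["name"] = 130` → info = {'name': 130, 'val': 47, 'c': 83}
`value = info["name"]` → value = 130
So value = 130

Answer: 130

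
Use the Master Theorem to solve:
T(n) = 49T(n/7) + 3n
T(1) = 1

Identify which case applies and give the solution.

a=49, b=7, f(n)=3n. log_7(49) = 2. Since c=1 < 2, Case 1 applies: T(n) = Θ(n^log_b(a)) = O(n^2).

Answer: O(n^2) - Case 1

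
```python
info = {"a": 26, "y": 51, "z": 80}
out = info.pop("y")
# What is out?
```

Trace:
`info = {"a": 26, "y": 51, "z": 80}` → info = {'a': 26, 'y': 51, 'z': 80}
`out = info.pop("y")` → info = {'a': 26, 'z': 80}; out = 51
So out = 51

Answer: 51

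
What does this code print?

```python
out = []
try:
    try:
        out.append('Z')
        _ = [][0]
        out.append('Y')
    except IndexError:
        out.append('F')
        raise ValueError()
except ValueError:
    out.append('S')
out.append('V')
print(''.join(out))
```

Execution trace: 'Z' (inner try body) → 'F' (inner except IndexError) → 'S' (outer except ValueError) → 'V' (after the try/except). Output: ZFSV

Answer: ZFSV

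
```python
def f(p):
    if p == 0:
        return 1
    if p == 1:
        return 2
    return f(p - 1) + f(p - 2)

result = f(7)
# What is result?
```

Build up from base cases: f(0)=1, f(1)=2, f(2)=3, f(3)=5, f(4)=8, f(5)=13, f(6)=21, ..., f(7)=34

Answer: 34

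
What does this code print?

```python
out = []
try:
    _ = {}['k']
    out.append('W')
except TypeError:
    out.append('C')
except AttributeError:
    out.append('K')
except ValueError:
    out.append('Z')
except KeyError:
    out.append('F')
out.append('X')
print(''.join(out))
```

Execution trace: 'F' (except KeyError) → 'X' (after the try/except). Output: FX

Answer: FX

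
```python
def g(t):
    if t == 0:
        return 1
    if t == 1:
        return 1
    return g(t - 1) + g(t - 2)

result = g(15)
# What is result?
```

Build up from base cases: g(0)=1, g(1)=1, g(2)=2, g(3)=3, g(4)=5, g(5)=8, g(6)=13, ..., g(15)=987

Answer: 987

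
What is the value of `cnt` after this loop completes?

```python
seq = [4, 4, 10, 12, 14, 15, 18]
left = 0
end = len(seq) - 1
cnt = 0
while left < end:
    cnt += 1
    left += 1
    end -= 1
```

Iterations until pointers meet (list length 7)
`cnt` takes the values: 0 → 1 → 2 → 3

Answer: 3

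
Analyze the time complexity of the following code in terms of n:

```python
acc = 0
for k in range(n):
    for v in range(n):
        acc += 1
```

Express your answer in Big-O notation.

Each loop level contributes: n × n. Multiplying the contributions gives O(n^2).

Answer: O(n^2)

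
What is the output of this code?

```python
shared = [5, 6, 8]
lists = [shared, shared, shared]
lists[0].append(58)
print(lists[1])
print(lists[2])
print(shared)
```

Key concept: list of same reference.
Step by step:
`shared = [5, 6, 8]` → shared = [5, 6, 8]
`lists = [shared, shared, shared]` → lists = [[5, 6, 8], [5, 6, 8], [5, 6, 8]]
`lists[0].append(58)` → shared = [5, 6, 8, 58]; lists = [[5, 6, 8, 58], [5, 6, 8, 58], [5, 6, 8, 58]]
`print(lists[1])` → prints [5, 6, 8, 58]
`print(lists[2])` → prints [5, 6, 8, 58]
`print(shared)` → prints [5, 6, 8, 58]

Answer:
[5, 6, 8, 58]
[5, 6, 8, 58]
[5, 6, 8, 58]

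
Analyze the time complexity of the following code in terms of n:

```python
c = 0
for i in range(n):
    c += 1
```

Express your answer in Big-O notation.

Each loop level contributes: n. Multiplying the contributions gives O(n).

Answer: O(n)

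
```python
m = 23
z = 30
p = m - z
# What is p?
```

Trace:
`m = 23` → m = 23
`z = 30` → z = 30
`p = m - z` → p = -7
So p = -7

Answer: -7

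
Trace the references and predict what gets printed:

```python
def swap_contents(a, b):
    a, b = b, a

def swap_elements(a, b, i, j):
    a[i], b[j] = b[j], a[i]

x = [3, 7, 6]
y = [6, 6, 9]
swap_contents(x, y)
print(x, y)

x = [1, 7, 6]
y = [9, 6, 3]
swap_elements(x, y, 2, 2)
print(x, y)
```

Key concept: parameter rebinding vs mutation.
Step by step:
`x = [3, 7, 6]` → x = [3, 7, 6]
`y = [6, 6, 9]` → y = [6, 6, 9]
`swap_contents(x, y)` → no visible change to tracked variables
`print(x, y)` → prints [3, 7, 6] [6, 6, 9]
`x = [1, 7, 6]` → x = [1, 7, 6]
`y = [9, 6, 3]` → y = [9, 6, 3]
`swap_elements(x, y, 2, 2)` → x = [1, 7, 3]; y = [9, 6, 6]
`print(x, y)` → prints [1, 7, 3] [9, 6, 6]

Answer:
[3, 7, 6] [6, 6, 9]
[1, 7, 3] [9, 6, 6]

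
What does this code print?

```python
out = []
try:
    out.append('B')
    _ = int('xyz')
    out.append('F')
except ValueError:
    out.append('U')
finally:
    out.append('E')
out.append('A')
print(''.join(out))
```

Execution trace: 'B' (try body) → 'U' (except ValueError) → 'E' (finally) → 'A' (after the try/except). Output: BUEA

Answer: BUEA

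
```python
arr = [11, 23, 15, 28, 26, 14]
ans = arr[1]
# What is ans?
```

Trace:
`arr = [11, 23, 15, 28, 26, 14]` → arr = [11, 23, 15, 28, 26, 14]
`ans = arr[1]` → ans = 23
So ans = 23

Answer: 23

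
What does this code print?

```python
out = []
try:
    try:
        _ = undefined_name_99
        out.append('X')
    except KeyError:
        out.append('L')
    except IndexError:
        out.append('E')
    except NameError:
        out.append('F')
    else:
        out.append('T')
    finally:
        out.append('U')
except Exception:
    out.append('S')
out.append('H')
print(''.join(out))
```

Execution trace: 'F' (inner except NameError) → 'U' (inner finally) → 'H' (after the try/except). Output: FUH

Answer: FUH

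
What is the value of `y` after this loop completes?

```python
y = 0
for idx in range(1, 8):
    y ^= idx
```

XOR of 1 to 7
`y` takes the values: 0 → 1 → 3 → 0 → 4 → 1 → 7 → 0

Answer: 0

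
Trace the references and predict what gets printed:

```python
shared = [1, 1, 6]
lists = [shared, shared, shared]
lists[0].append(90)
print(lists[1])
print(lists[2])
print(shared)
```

Key concept: list of same reference.
Step by step:
`shared = [1, 1, 6]` → shared = [1, 1, 6]
`lists = [shared, shared, shared]` → lists = [[1, 1, 6], [1, 1, 6], [1, 1, 6]]
`lists[0].append(90)` → shared = [1, 1, 6, 90]; lists = [[1, 1, 6, 90], [1, 1, 6, 90], [1, 1, 6, 90]]
`print(lists[1])` → prints [1, 1, 6, 90]
`print(lists[2])` → prints [1, 1, 6, 90]
`print(shared)` → prints [1, 1, 6, 90]

Answer:
[1, 1, 6, 90]
[1, 1, 6, 90]
[1, 1, 6, 90]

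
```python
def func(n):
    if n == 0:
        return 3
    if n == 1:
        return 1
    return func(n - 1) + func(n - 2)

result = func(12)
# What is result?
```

Build up from base cases: func(0)=3, func(1)=1, func(2)=4, func(3)=5, func(4)=9, func(5)=14, func(6)=23, ..., func(12)=411

Answer: 411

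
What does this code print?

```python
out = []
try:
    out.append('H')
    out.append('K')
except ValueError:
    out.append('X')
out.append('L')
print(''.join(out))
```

Execution trace: 'H' (try body) → 'K' (try body, no exception) → 'L' (after the try/except). Output: HKL

Answer: HKL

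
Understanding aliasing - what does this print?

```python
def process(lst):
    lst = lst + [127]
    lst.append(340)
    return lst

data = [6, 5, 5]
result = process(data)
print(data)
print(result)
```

Key concept: rebinding parameter vs mutation.
Step by step:
`data = [6, 5, 5]` → data = [6, 5, 5]
`result = process(data)` → result = [6, 5, 5, 127, 340]
`print(data)` → prints [6, 5, 5]
`print(result)` → prints [6, 5, 5, 127, 340]

Answer:
[6, 5, 5]
[6, 5, 5, 127, 340]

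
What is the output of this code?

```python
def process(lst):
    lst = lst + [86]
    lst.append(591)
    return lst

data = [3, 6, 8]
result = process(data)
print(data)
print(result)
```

Key concept: rebinding parameter vs mutation.
Step by step:
`data = [3, 6, 8]` → data = [3, 6, 8]
`result = process(data)` → result = [3, 6, 8, 86, 591]
`print(data)` → prints [3, 6, 8]
`print(result)` → prints [3, 6, 8, 86, 591]

Answer:
[3, 6, 8]
[3, 6, 8, 86, 591]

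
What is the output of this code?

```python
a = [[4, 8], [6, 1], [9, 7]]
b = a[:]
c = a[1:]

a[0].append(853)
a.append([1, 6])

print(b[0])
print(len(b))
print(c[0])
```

Key concept: slice with nested mutation.
Step by step:
`a = [[4, 8], [6, 1], [9, 7]]` → a = [[4, 8], [6, 1], [9, 7]]
`b = a[:]` → b = [[4, 8], [6, 1], [9, 7]]
`c = a[1:]` → c = [[6, 1], [9, 7]]
`a[0].append(853)` → a = [[4, 8, 853], [6, 1], [9, 7]]; b = [[4, 8, 853], [6, 1], [9, 7]]
`a.append([1, 6])` → a = [[4, 8, 853], [6, 1], [9, 7], [1, 6]]
`print(b[0])` → prints [4, 8, 853]
`print(len(b))` → prints 3
`print(c[0])` → prints [6, 1]

Answer:
[4, 8, 853]
3
[6, 1]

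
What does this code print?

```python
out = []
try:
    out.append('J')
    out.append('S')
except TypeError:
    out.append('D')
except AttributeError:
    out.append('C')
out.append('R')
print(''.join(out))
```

Execution trace: 'J' (try body) → 'S' (try body, no exception) → 'R' (after the try/except). Output: JSR

Answer: JSR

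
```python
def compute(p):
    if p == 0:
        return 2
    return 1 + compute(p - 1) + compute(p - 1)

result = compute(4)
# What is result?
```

compute(p) = 1 + 2·compute(p-1), compute(0)=2. Closed form: (2+1)·2^4 - 1 = 47.

Answer: 47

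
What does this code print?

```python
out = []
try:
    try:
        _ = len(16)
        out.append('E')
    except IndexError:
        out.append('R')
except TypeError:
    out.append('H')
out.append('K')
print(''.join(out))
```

Execution trace: 'H' (outer except TypeError) → 'K' (after the try/except). Output: HK

Answer: HK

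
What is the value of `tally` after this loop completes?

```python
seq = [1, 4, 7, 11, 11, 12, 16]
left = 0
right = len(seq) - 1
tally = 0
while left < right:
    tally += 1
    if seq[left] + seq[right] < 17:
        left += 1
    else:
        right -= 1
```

Steps to find pair summing to 17
`tally` takes the values: 0 → 1 → 2 → 3 → 4 → 5 → 6

Answer: 6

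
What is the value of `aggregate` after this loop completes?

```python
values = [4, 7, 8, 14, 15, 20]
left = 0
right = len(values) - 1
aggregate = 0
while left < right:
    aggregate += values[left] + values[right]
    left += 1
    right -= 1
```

Sum of pairs from ends
`aggregate` takes the values: 0 → 24 → 46 → 68

Answer: 68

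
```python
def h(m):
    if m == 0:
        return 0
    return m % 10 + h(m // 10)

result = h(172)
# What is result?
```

Sum of digits of 172: 2 + 7 + 1 = 10

Answer: 10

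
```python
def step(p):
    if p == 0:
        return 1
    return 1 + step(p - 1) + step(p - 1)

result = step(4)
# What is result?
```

step(p) = 1 + 2·step(p-1), step(0)=1. Closed form: (1+1)·2^4 - 1 = 31.

Answer: 31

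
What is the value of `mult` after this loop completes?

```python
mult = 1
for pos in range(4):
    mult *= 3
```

3^4 = 81
`mult` takes the values: 1 → 3 → 9 → 27 → 81

Answer: 81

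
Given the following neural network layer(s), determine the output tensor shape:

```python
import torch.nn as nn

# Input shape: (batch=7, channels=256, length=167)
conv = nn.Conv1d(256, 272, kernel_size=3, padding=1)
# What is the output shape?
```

Input: (7, 256, 167) -> Output: (7, 272, 167)

Answer: (7, 272, 167)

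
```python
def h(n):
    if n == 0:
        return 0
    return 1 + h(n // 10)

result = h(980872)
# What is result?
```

Count of digits of 980872: 6

Answer: 6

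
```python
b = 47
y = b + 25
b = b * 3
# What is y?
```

Trace:
`b = 47` → b = 47
`y = b + 25` → y = 72
`b = b * 3` → b = 141
So y = 72

Answer: 72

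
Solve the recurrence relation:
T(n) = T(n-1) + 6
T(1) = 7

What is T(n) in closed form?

Unrolling: T(n) = T(1) + 6·(n-1) = 7 + 6(n-1) = 6n + 1.

Answer: T(n) = 6n + 1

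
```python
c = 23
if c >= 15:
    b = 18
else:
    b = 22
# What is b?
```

Trace:
`c = 23` → c = 23
`if c >= 15: ...` → c >= 15 is True → b = 18
So b = 18

Answer: 18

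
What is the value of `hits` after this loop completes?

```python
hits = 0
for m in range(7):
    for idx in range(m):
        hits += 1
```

Triangle number: 0+1+2+...+6
`hits` takes the values: 0 → 1 → 2 → 3 → 4 → 5 → 6 → 7 → 8 → 9 → 10 → 11 → 12 → 13 → 14 → 15 → 16 → 17 → 18 → 19 → 20 → 21

Answer: 21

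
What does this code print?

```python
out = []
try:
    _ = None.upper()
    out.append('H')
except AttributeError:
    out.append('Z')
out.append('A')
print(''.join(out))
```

Execution trace: 'Z' (except AttributeError) → 'A' (after the try/except). Output: ZA

Answer: ZA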